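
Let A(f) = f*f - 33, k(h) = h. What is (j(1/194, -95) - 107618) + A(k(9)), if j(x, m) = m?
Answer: -107665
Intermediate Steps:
A(f) = -33 + f² (A(f) = f² - 33 = -33 + f²)
(j(1/194, -95) - 107618) + A(k(9)) = (-95 - 107618) + (-33 + 9²) = -107713 + (-33 + 81) = -107713 + 48 = -107665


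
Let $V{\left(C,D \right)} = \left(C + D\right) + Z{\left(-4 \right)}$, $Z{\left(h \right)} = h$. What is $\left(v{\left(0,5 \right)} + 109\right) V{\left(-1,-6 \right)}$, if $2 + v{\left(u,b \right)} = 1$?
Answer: $-1188$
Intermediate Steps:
$v{\left(u,b \right)} = -1$ ($v{\left(u,b \right)} = -2 + 1 = -1$)
$V{\left(C,D \right)} = -4 + C + D$ ($V{\left(C,D \right)} = \left(C + D\right) - 4 = -4 + C + D$)
$\left(v{\left(0,5 \right)} + 109\right) V{\left(-1,-6 \right)} = \left(-1 + 109\right) \left(-4 - 1 - 6\right) = 108 \left(-11\right) = -1188$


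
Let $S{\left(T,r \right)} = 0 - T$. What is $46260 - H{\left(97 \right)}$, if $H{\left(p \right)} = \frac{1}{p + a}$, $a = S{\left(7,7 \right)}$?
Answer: $\frac{4163399}{90} \approx 46260.0$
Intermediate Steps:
$S{\left(T,r \right)} = - T$
$a = -7$ ($a = \left(-1\right) 7 = -7$)
$H{\left(p \right)} = \frac{1}{-7 + p}$ ($H{\left(p \right)} = \frac{1}{p - 7} = \frac{1}{-7 + p}$)
$46260 - H{\left(97 \right)} = 46260 - \frac{1}{-7 + 97} = 46260 - \frac{1}{90} = \frac{4163399}{90}$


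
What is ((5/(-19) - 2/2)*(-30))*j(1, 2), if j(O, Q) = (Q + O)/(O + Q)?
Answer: 720/19 ≈ 37.895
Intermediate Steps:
j(O, Q) = 1 (j(O, Q) = (O + Q)/(O + Q) = 1)
((5/(-19) - 2/2)*(-30))*j(1, 2) = ((5/(-19) - 2/2)*(-30))*1 = ((5*(-1/19) - 2*1/2)*(-30))*1 = ((-5/19 - 1)*(-30))*1 = -24/19*(-30)*1 = (720/19)*1 = 720/19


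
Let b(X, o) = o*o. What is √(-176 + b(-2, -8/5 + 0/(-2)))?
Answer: 4*I*√271/5 ≈ 13.17*I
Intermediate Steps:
b(X, o) = o²
√(-176 + b(-2, -8/5 + 0/(-2))) = √(-176 + (-8/5 + 0/(-2))²) = √(-176 + (-8*⅕ + 0*(-½))²) = √(-176 + (-8/5 + 0)²) = √(-176 + (-8/5)²) = √(-176 + 64/25) = √(-4336/25) = 4*I*√271/5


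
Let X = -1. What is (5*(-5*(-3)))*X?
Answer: -75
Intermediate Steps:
(5*(-5*(-3)))*X = (5*(-5*(-3)))*(-1) = (5*15)*(-1) = 75*(-1) = -75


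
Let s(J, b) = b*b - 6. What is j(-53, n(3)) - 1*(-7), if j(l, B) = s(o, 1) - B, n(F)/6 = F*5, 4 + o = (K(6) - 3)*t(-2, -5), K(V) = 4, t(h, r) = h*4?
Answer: -88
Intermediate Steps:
t(h, r) = 4*h
o = -12 (o = -4 + (4 - 3)*(4*(-2)) = -4 + 1*(-8) = -4 - 8 = -12)
s(J, b) = -6 + b**2 (s(J, b) = b**2 - 6 = -6 + b**2)
n(F) = 30*F (n(F) = 6*(F*5) = 6*(5*F) = 30*F)
j(l, B) = -5 - B (j(l, B) = (-6 + 1**2) - B = (-6 + 1) - B = -5 - B)
j(-53, n(3)) - 1*(-7) = (-5 - 30*3) - 1*(-7) = (-5 - 1*90) + 7 = (-5 - 90) + 7 = -95 + 7 = -88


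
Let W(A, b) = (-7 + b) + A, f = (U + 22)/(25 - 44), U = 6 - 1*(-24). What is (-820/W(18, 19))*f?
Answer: 4264/57 ≈ 74.807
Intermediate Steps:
U = 30 (U = 6 + 24 = 30)
f = -52/19 (f = (30 + 22)/(25 - 44) = 52/(-19) = 52*(-1/19) = -52/19 ≈ -2.7368)
W(A, b) = -7 + A + b
(-820/W(18, 19))*f = -820/(-7 + 18 + 19)*(-52/19) = -820/30*(-52/19) = -820*1/30*(-52/19) = -82/3*(-52/19) = 4264/57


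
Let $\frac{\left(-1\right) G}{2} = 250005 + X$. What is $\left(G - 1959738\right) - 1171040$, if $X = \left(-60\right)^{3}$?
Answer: $-3198788$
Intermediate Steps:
$X = -216000$
$G = -68010$ ($G = - 2 \left(250005 - 216000\right) = \left(-2\right) 34005 = -68010$)
$\left(G - 1959738\right) - 1171040 = \left(-68010 - 1959738\right) - 1171040 = -2027748 - 1171040 = -3198788$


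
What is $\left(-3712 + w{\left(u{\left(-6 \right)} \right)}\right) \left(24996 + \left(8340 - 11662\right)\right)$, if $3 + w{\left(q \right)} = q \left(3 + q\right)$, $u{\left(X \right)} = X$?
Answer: $-80128778$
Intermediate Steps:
$w{\left(q \right)} = -3 + q \left(3 + q\right)$
$\left(-3712 + w{\left(u{\left(-6 \right)} \right)}\right) \left(24996 + \left(8340 - 11662\right)\right) = \left(-3712 + \left(-3 + \left(-6\right)^{2} + 3 \left(-6\right)\right)\right) \left(24996 + \left(8340 - 11662\right)\right) = \left(-3712 - -15\right) \left(24996 - 3322\right) = \left(-3712 + 15\right) 21674 = \left(-3697\right) 21674 = -80128778$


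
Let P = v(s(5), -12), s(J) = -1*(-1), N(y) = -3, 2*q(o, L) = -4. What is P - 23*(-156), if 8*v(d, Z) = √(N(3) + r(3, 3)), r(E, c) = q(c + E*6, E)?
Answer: 3588 + I*√5/8 ≈ 3588.0 + 0.27951*I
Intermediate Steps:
q(o, L) = -2 (q(o, L) = (½)*(-4) = -2)
r(E, c) = -2
s(J) = 1
v(d, Z) = I*√5/8 (v(d, Z) = √(-3 - 2)/8 = √(-5)/8 = (I*√5)/8 = I*√5/8)
P = I*√5/8 ≈ 0.27951*I
P - 23*(-156) = I*√5/8 - 23*(-156) = I*√5/8 + 3588 = 3588 + I*√5/8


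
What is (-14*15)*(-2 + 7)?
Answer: -1050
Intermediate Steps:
(-14*15)*(-2 + 7) = -210*5 = -1050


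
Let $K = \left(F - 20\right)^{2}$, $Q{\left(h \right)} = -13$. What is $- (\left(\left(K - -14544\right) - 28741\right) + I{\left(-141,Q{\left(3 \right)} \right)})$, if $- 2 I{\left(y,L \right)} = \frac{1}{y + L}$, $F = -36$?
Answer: $\frac{3406787}{308} \approx 11061.0$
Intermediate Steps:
$I{\left(y,L \right)} = - \frac{1}{2 \left(L + y\right)}$ ($I{\left(y,L \right)} = - \frac{1}{2 \left(y + L\right)} = - \frac{1}{2 \left(L + y\right)}$)
$K = 3136$ ($K = \left(-36 - 20\right)^{2} = \left(-56\right)^{2} = 3136$)
$- (\left(\left(K - -14544\right) - 28741\right) + I{\left(-141,Q{\left(3 \right)} \right)}) = - (\left(\left(3136 - -14544\right) - 28741\right) - \frac{1}{2 \left(-13\right) + 2 \left(-141\right)}) = - (\left(\left(3136 + 14544\right) - 28741\right) - \frac{1}{-26 - 282}) = - (\left(17680 - 28741\right) - \frac{1}{-308}) = - (-11061 - - \frac{1}{308}) = - (-11061 + \frac{1}{308}) = \left(-1\right) \left(- \frac{3406787}{308}\right) = \frac{3406787}{308}$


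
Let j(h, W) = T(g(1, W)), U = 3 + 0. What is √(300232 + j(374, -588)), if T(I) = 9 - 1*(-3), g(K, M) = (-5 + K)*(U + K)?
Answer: 2*√75061 ≈ 547.95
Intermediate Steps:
U = 3
g(K, M) = (-5 + K)*(3 + K)
T(I) = 12 (T(I) = 9 + 3 = 12)
j(h, W) = 12
√(300232 + j(374, -588)) = √(300232 + 12) = √300244 = 2*√75061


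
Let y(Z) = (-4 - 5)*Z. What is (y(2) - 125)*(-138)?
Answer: 19734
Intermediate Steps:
y(Z) = -9*Z
(y(2) - 125)*(-138) = (-9*2 - 125)*(-138) = (-18 - 125)*(-138) = -143*(-138) = 19734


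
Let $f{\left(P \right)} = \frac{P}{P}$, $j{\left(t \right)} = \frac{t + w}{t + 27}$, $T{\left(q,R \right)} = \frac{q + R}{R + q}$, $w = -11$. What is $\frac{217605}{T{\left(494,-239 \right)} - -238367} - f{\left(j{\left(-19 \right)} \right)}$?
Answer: $- \frac{6921}{79456} \approx -0.087105$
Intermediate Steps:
$T{\left(q,R \right)} = 1$ ($T{\left(q,R \right)} = \frac{R + q}{R + q} = 1$)
$j{\left(t \right)} = \frac{-11 + t}{27 + t}$ ($j{\left(t \right)} = \frac{t - 11}{t + 27} = \frac{-11 + t}{27 + t}$)
$f{\left(P \right)} = 1$
$\frac{217605}{T{\left(494,-239 \right)} - -238367} - f{\left(j{\left(-19 \right)} \right)} = \frac{217605}{1 - -238367} - 1 = \frac{217605}{1 + 238367} - 1 = \frac{217605}{238368} - 1 = 217605 \cdot \frac{1}{238368} - 1 = \frac{72535}{79456} - 1 = - \frac{6921}{79456}$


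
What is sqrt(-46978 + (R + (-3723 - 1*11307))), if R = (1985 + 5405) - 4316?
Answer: I*sqrt(58934) ≈ 242.76*I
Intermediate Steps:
R = 3074 (R = 7390 - 4316 = 3074)
sqrt(-46978 + (R + (-3723 - 1*11307))) = sqrt(-46978 + (3074 + (-3723 - 1*11307))) = sqrt(-46978 + (3074 + (-3723 - 11307))) = sqrt(-46978 + (3074 - 15030)) = sqrt(-46978 - 11956) = sqrt(-58934) = I*sqrt(58934)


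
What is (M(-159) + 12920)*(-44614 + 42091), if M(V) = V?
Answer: -32196003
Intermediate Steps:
(M(-159) + 12920)*(-44614 + 42091) = (-159 + 12920)*(-44614 + 42091) = 12761*(-2523) = -32196003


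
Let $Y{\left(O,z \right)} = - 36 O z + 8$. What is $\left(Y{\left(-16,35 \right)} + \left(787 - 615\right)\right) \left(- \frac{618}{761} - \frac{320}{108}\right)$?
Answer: $- \frac{175299160}{2283} \approx -76785.0$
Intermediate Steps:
$Y{\left(O,z \right)} = 8 - 36 O z$ ($Y{\left(O,z \right)} = - 36 O z + 8 = 8 - 36 O z$)
$\left(Y{\left(-16,35 \right)} + \left(787 - 615\right)\right) \left(- \frac{618}{761} - \frac{320}{108}\right) = \left(\left(8 - \left(-576\right) 35\right) + \left(787 - 615\right)\right) \left(- \frac{618}{761} - \frac{320}{108}\right) = \left(\left(8 + 20160\right) + \left(787 - 615\right)\right) \left(\left(-618\right) \frac{1}{761} - \frac{80}{27}\right) = \left(20168 + 172\right) \left(- \frac{618}{761} - \frac{80}{27}\right) = 20340 \left(- \frac{77566}{20547}\right) = - \frac{175299160}{2283}$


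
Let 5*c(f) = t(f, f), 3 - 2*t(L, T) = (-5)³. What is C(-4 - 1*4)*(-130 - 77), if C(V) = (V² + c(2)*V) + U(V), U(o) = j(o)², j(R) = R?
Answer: -26496/5 ≈ -5299.2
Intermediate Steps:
t(L, T) = 64 (t(L, T) = 3/2 - ½*(-5)³ = 3/2 - ½*(-125) = 3/2 + 125/2 = 64)
U(o) = o²
c(f) = 64/5 (c(f) = (⅕)*64 = 64/5)
C(V) = 2*V² + 64*V/5 (C(V) = (V² + 64*V/5) + V² = 2*V² + 64*V/5)
C(-4 - 1*4)*(-130 - 77) = (2*(-4 - 1*4)*(32 + 5*(-4 - 1*4))/5)*(-130 - 77) = (2*(-4 - 4)*(32 + 5*(-4 - 4))/5)*(-207) = ((⅖)*(-8)*(32 + 5*(-8)))*(-207) = ((⅖)*(-8)*(32 - 40))*(-207) = ((⅖)*(-8)*(-8))*(-207) = (128/5)*(-207) = -26496/5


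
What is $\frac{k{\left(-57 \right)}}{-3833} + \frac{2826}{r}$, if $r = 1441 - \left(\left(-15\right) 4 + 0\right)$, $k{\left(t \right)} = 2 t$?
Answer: $\frac{11003172}{5753333} \approx 1.9125$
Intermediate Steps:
$r = 1501$ ($r = 1441 - \left(-60 + 0\right) = 1441 - -60 = 1441 + 60 = 1501$)
$\frac{k{\left(-57 \right)}}{-3833} + \frac{2826}{r} = \frac{2 \left(-57\right)}{-3833} + \frac{2826}{1501} = \left(-114\right) \left(- \frac{1}{3833}\right) + 2826 \cdot \frac{1}{1501} = \frac{114}{3833} + \frac{2826}{1501} = \frac{11003172}{5753333}$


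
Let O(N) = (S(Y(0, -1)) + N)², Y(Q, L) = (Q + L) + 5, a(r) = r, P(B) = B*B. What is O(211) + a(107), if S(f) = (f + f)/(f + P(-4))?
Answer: 1119924/25 ≈ 44797.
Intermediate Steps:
P(B) = B²
Y(Q, L) = 5 + L + Q (Y(Q, L) = (L + Q) + 5 = 5 + L + Q)
S(f) = 2*f/(16 + f) (S(f) = (f + f)/(f + (-4)²) = (2*f)/(f + 16) = (2*f)/(16 + f) = 2*f/(16 + f))
O(N) = (⅖ + N)² (O(N) = (2*(5 - 1 + 0)/(16 + (5 - 1 + 0)) + N)² = (2*4/(16 + 4) + N)² = (2*4/20 + N)² = (2*4*(1/20) + N)² = (⅖ + N)²)
O(211) + a(107) = (2 + 5*211)²/25 + 107 = (2 + 1055)²/25 + 107 = (1/25)*1057² + 107 = (1/25)*1117249 + 107 = 1117249/25 + 107 = 1119924/25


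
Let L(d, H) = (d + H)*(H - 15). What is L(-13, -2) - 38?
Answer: 217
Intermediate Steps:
L(d, H) = (-15 + H)*(H + d) (L(d, H) = (H + d)*(-15 + H) = (-15 + H)*(H + d))
L(-13, -2) - 38 = ((-2)² - 15*(-2) - 15*(-13) - 2*(-13)) - 38 = (4 + 30 + 195 + 26) - 38 = 255 - 38 = 217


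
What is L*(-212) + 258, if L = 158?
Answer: -33238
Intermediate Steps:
L*(-212) + 258 = 158*(-212) + 258 = -33496 + 258 = -33238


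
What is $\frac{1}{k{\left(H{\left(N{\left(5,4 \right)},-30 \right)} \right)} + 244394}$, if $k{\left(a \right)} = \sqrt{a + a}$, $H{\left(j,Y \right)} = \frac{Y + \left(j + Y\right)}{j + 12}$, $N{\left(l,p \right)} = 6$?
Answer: $\frac{122197}{29864213621} - \frac{i \sqrt{6}}{59728427242} \approx 4.0918 \cdot 10^{-6} - 4.101 \cdot 10^{-11} i$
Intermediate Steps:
$H{\left(j,Y \right)} = \frac{j + 2 Y}{12 + j}$ ($H{\left(j,Y \right)} = \frac{Y + \left(Y + j\right)}{12 + j} = \frac{j + 2 Y}{12 + j}$)
$k{\left(a \right)} = \sqrt{2} \sqrt{a}$ ($k{\left(a \right)} = \sqrt{2 a} = \sqrt{2} \sqrt{a}$)
$\frac{1}{k{\left(H{\left(N{\left(5,4 \right)},-30 \right)} \right)} + 244394} = \frac{1}{\sqrt{2} \sqrt{\frac{6 + 2 \left(-30\right)}{12 + 6}} + 244394} = \frac{1}{\sqrt{2} \sqrt{\frac{6 - 60}{18}} + 244394} = \frac{1}{\sqrt{2} \sqrt{\frac{1}{18} \left(-54\right)} + 244394} = \frac{1}{\sqrt{2} \sqrt{-3} + 244394} = \frac{1}{\sqrt{2} i \sqrt{3} + 244394} = \frac{1}{i \sqrt{6} + 244394} = \frac{1}{244394 + i \sqrt{6}}$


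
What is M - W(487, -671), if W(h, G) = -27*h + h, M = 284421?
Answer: 297083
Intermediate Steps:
W(h, G) = -26*h
M - W(487, -671) = 284421 - (-26)*487 = 284421 - 1*(-12662) = 284421 + 12662 = 297083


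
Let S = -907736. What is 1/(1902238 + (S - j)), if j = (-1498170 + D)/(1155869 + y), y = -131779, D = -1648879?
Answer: 1024090/1018462700229 ≈ 1.0055e-6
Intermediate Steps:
j = -3147049/1024090 (j = (-1498170 - 1648879)/(1155869 - 131779) = -3147049/1024090 ≈ -3.0730)
1/(1902238 + (S - j)) = 1/(1902238 + (-907736 - 1*(-3147049/1024090))) = 1/(1902238 + (-907736 + 3147049/1024090)) = 1/(1902238 - 929600213191/1024090) = 1/(1018462700229/1024090) = 1024090/1018462700229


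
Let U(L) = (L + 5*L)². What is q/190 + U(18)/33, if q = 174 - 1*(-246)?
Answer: 74334/209 ≈ 355.67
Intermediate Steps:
q = 420 (q = 174 + 246 = 420)
U(L) = 36*L² (U(L) = (6*L)² = 36*L²)
q/190 + U(18)/33 = 420/190 + (36*18²)/33 = 420*(1/190) + (36*324)*(1/33) = 42/19 + 11664*(1/33) = 42/19 + 3888/11 = 74334/209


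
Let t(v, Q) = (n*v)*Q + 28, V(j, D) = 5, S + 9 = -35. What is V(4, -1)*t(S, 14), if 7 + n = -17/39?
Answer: 898660/39 ≈ 23043.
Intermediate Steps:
S = -44 (S = -9 - 35 = -44)
n = -290/39 (n = -7 - 17/39 = -290/39 ≈ -7.4359)
t(v, Q) = 28 - 290*Q*v/39 (t(v, Q) = (-290*v/39)*Q + 28 = -290*Q*v/39 + 28 = 28 - 290*Q*v/39)
V(4, -1)*t(S, 14) = 5*(28 - 290/39*14*(-44)) = 5*(28 + 178640/39) = 5*(179732/39) = 898660/39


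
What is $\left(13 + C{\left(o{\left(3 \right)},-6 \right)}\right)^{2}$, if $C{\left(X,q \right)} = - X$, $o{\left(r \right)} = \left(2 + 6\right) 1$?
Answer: $25$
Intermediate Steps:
$o{\left(r \right)} = 8$ ($o{\left(r \right)} = 8 \cdot 1 = 8$)
$\left(13 + C{\left(o{\left(3 \right)},-6 \right)}\right)^{2} = \left(13 - 8\right)^{2} = 5^{2} = 25$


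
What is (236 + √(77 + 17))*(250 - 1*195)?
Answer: 12980 + 55*√94 ≈ 13513.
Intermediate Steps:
(236 + √(77 + 17))*(250 - 1*195) = (236 + √94)*(250 - 195) = (236 + √94)*55 = 12980 + 55*√94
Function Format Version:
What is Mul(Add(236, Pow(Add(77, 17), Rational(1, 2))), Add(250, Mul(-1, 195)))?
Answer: Add(12980, Mul(55, Pow(94, Rational(1, 2)))) ≈ 13513.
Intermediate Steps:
Mul(Add(236, Pow(Add(77, 17), Rational(1, 2))), Add(250, Mul(-1, 195))) = Mul(Add(236, Pow(94, Rational(1, 2))), Add(250, -195)) = Mul(Add(236, Pow(94, Rational(1, 2))), 55) = Add(12980, Mul(55, Pow(94, Rational(1, 2))))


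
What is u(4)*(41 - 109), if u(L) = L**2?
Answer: -1088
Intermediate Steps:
u(4)*(41 - 109) = 4**2*(41 - 109) = 16*(-68) = -1088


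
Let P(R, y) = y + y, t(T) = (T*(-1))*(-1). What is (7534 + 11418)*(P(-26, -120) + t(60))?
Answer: -3411360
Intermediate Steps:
t(T) = T (t(T) = -T*(-1) = T)
P(R, y) = 2*y
(7534 + 11418)*(P(-26, -120) + t(60)) = (7534 + 11418)*(2*(-120) + 60) = 18952*(-240 + 60) = 18952*(-180) = -3411360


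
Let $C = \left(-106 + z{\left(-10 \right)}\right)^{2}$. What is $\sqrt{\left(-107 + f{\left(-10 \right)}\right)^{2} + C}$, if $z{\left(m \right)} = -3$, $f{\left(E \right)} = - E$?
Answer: $\sqrt{21290} \approx 145.91$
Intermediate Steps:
$C = 11881$ ($C = \left(-106 - 3\right)^{2} = \left(-109\right)^{2} = 11881$)
$\sqrt{\left(-107 + f{\left(-10 \right)}\right)^{2} + C} = \sqrt{\left(-107 - -10\right)^{2} + 11881} = \sqrt{\left(-107 + 10\right)^{2} + 11881} = \sqrt{\left(-97\right)^{2} + 11881} = \sqrt{9409 + 11881} = \sqrt{21290}$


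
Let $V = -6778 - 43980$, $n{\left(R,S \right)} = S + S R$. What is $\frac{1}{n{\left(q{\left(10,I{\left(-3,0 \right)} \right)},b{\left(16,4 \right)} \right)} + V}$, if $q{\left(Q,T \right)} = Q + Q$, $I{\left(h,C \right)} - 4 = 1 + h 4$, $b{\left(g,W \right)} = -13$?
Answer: $- \frac{1}{51031} \approx -1.9596 \cdot 10^{-5}$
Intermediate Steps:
$I{\left(h,C \right)} = 5 + 4 h$ ($I{\left(h,C \right)} = 4 + \left(1 + h 4\right) = 4 + \left(1 + 4 h\right) = 5 + 4 h$)
$q{\left(Q,T \right)} = 2 Q$
$n{\left(R,S \right)} = S + R S$
$V = -50758$
$\frac{1}{n{\left(q{\left(10,I{\left(-3,0 \right)} \right)},b{\left(16,4 \right)} \right)} + V} = \frac{1}{- 13 \left(1 + 2 \cdot 10\right) - 50758} = \frac{1}{- 13 \left(1 + 20\right) - 50758} = \frac{1}{\left(-13\right) 21 - 50758} = \frac{1}{-273 - 50758} = \frac{1}{-51031} = - \frac{1}{51031}$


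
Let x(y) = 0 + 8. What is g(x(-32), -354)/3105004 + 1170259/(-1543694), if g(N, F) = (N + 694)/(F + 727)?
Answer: -169419209636030/223481833087681 ≈ -0.75809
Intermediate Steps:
x(y) = 8
g(N, F) = (694 + N)/(727 + F)
g(x(-32), -354)/3105004 + 1170259/(-1543694) = ((694 + 8)/(727 - 354))/3105004 + 1170259/(-1543694) = (702/373)*(1/3105004) + 1170259*(-1/1543694) = ((1/373)*702)*(1/3105004) - 1170259/1543694 = (702/373)*(1/3105004) - 1170259/1543694 = 351/579083246 - 1170259/1543694 = -169419209636030/223481833087681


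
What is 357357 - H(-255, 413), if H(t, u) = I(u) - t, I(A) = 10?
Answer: 357092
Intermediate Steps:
H(t, u) = 10 - t
357357 - H(-255, 413) = 357357 - (10 - 1*(-255)) = 357357 - (10 + 255) = 357357 - 1*265 = 357357 - 265 = 357092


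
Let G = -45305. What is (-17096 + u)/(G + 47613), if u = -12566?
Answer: -14831/1154 ≈ -12.852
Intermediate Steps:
(-17096 + u)/(G + 47613) = (-17096 - 12566)/(-45305 + 47613) = -29662/2308 = -29662*1/2308 = -14831/1154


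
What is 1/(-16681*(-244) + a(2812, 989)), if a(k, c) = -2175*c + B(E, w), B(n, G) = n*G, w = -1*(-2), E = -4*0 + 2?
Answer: 1/1919093 ≈ 5.2108e-7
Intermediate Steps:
E = 2 (E = 0 + 2 = 2)
w = 2
B(n, G) = G*n
a(k, c) = 4 - 2175*c (a(k, c) = -2175*c + 2*2 = -2175*c + 4 = 4 - 2175*c)
1/(-16681*(-244) + a(2812, 989)) = 1/(-16681*(-244) + (4 - 2175*989)) = 1/(4070164 + (4 - 2151075)) = 1/(4070164 - 2151071) = 1/1919093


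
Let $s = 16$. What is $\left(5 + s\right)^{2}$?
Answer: $441$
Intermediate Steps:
$\left(5 + s\right)^{2} = \left(5 + 16\right)^{2} = 21^{2} = 441$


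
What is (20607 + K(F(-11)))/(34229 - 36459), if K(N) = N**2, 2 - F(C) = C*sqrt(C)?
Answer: -1928/223 - 22*I*sqrt(11)/1115 ≈ -8.6457 - 0.06544*I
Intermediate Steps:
F(C) = 2 - C**(3/2) (F(C) = 2 - C*sqrt(C) = 2 - C**(3/2))
(20607 + K(F(-11)))/(34229 - 36459) = (20607 + (2 - (-11)**(3/2))**2)/(34229 - 36459) = (20607 + (2 - (-11)*I*sqrt(11))**2)/(-2230) = (20607 + (2 + 11*I*sqrt(11))**2)*(-1/2230) = -20607/2230 - (2 + 11*I*sqrt(11))**2/2230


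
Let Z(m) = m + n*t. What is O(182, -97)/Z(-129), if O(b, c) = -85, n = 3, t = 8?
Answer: 17/21 ≈ 0.80952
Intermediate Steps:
Z(m) = 24 + m (Z(m) = m + 3*8 = m + 24 = 24 + m)
O(182, -97)/Z(-129) = -85/(24 - 129) = -85/(-105) = -85*(-1/105) = 17/21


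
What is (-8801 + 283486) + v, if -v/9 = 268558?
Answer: -2142337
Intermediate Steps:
v = -2417022 (v = -9*268558 = -2417022)
(-8801 + 283486) + v = (-8801 + 283486) - 2417022 = 274685 - 2417022 = -2142337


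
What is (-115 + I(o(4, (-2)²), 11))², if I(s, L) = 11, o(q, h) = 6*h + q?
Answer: 10816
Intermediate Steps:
o(q, h) = q + 6*h
(-115 + I(o(4, (-2)²), 11))² = (-115 + 11)² = (-104)² = 10816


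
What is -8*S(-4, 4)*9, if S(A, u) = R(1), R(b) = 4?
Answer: -288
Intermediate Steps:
S(A, u) = 4
-8*S(-4, 4)*9 = -8*4*9 = -32*9 = -288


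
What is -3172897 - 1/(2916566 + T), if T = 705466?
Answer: -11492334466705/3622032 ≈ -3.1729e+6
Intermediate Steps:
-3172897 - 1/(2916566 + T) = -3172897 - 1/(2916566 + 705466) = -3172897 - 1/3622032 = -11492334466705/3622032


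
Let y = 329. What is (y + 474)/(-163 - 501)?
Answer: -803/664 ≈ -1.2093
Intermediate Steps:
(y + 474)/(-163 - 501) = (329 + 474)/(-163 - 501) = 803/(-664) = 803*(-1/664) = -803/664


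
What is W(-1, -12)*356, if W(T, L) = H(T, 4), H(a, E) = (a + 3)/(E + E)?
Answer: 89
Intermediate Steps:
H(a, E) = (3 + a)/(2*E) (H(a, E) = (3 + a)/((2*E)) = (3 + a)*(1/(2*E)) = (3 + a)/(2*E))
W(T, L) = 3/8 + T/8 (W(T, L) = (1/2)*(3 + T)/4 = (1/2)*(1/4)*(3 + T) = 3/8 + T/8)
W(-1, -12)*356 = (3/8 + (1/8)*(-1))*356 = (3/8 - 1/8)*356 = (1/4)*356 = 89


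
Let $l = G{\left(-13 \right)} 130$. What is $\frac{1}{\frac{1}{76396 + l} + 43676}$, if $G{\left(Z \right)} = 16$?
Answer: $\frac{78476}{3427517777} \approx 2.2896 \cdot 10^{-5}$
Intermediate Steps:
$l = 2080$ ($l = 16 \cdot 130 = 2080$)
$\frac{1}{\frac{1}{76396 + l} + 43676} = \frac{1}{\frac{1}{76396 + 2080} + 43676} = \frac{1}{\frac{1}{78476} + 43676} = \frac{1}{\frac{3427517777}{78476}} = \frac{78476}{3427517777}$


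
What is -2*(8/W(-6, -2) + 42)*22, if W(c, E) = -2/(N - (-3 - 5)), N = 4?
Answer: 264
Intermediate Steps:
W(c, E) = -1/6 (W(c, E) = -2/(4 - (-3 - 5)) = -2/(4 - 1*(-8)) = -2/(4 + 8) = -2/12 = -2*1/12 = -1/6)
-2*(8/W(-6, -2) + 42)*22 = -2*(8/(-1/6) + 42)*22 = -2*(8*(-6) + 42)*22 = -2*(-48 + 42)*22 = -(-12)*22 = -2*(-132) = 264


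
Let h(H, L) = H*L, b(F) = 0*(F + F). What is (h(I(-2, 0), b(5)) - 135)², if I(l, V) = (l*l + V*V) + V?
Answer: 18225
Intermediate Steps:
I(l, V) = V + V² + l² (I(l, V) = (l² + V²) + V = (V² + l²) + V = V + V² + l²)
b(F) = 0 (b(F) = 0*(2*F) = 0)
(h(I(-2, 0), b(5)) - 135)² = ((0 + 0² + (-2)²)*0 - 135)² = ((0 + 0 + 4)*0 - 135)² = (4*0 - 135)² = (0 - 135)² = (-135)² = 18225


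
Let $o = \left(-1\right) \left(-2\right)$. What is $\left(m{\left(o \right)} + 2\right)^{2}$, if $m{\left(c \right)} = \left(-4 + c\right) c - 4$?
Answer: $36$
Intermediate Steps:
$o = 2$
$m{\left(c \right)} = -4 + c \left(-4 + c\right)$ ($m{\left(c \right)} = c \left(-4 + c\right) - 4 = -4 + c \left(-4 + c\right)$)
$\left(m{\left(o \right)} + 2\right)^{2} = \left(\left(-4 + 2^{2} - 8\right) + 2\right)^{2} = \left(\left(-4 + 4 - 8\right) + 2\right)^{2} = \left(-8 + 2\right)^{2} = \left(-6\right)^{2} = 36$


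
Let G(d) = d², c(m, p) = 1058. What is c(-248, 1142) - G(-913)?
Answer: -832511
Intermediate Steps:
c(-248, 1142) - G(-913) = 1058 - 1*(-913)² = 1058 - 1*833569 = 1058 - 833569 = -832511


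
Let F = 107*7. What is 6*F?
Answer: 4494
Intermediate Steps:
F = 749
6*F = 6*749 = 4494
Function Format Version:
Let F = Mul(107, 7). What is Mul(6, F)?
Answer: 4494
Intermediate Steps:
F = 749
Mul(6, F) = Mul(6, 749) = 4494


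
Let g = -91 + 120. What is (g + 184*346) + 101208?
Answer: 164901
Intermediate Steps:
g = 29
(g + 184*346) + 101208 = (29 + 184*346) + 101208 = (29 + 63664) + 101208 = 63693 + 101208 = 164901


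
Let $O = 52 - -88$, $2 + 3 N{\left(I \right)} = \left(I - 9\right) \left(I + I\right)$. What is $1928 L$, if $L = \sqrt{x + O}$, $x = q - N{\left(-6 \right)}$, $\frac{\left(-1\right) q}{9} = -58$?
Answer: $\frac{7712 \sqrt{339}}{3} \approx 47331.0$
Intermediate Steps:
$q = 522$ ($q = \left(-9\right) \left(-58\right) = 522$)
$N{\left(I \right)} = - \frac{2}{3} + \frac{2 I \left(-9 + I\right)}{3}$ ($N{\left(I \right)} = - \frac{2}{3} + \frac{\left(I - 9\right) \left(I + I\right)}{3} = - \frac{2}{3} + \frac{\left(-9 + I\right) 2 I}{3} = - \frac{2}{3} + \frac{2 I \left(-9 + I\right)}{3}$)
$x = \frac{1388}{3}$ ($x = 522 - \left(- \frac{2}{3} - -36 + \frac{2 \left(-6\right)^{2}}{3}\right) = 522 - \left(- \frac{2}{3} + 36 + \frac{2}{3} \cdot 36\right) = 522 - \left(- \frac{2}{3} + 36 + 24\right) = 522 - \frac{178}{3} = \frac{1388}{3} \approx 462.67$)
$O = 140$ ($O = 52 + 88 = 140$)
$L = \frac{4 \sqrt{339}}{3}$ ($L = \sqrt{\frac{1388}{3} + 140} = \sqrt{\frac{1808}{3}} = \frac{4 \sqrt{339}}{3} \approx 24.549$)
$1928 L = 1928 \frac{4 \sqrt{339}}{3} = \frac{7712 \sqrt{339}}{3}$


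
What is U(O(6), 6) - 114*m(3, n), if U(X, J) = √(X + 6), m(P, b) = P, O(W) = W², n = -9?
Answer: -342 + √42 ≈ -335.52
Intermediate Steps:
U(X, J) = √(6 + X)
U(O(6), 6) - 114*m(3, n) = √(6 + 6²) - 114*3 = √(6 + 36) - 342 = √42 - 342 = -342 + √42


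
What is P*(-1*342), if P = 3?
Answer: -1026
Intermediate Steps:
P*(-1*342) = 3*(-1*342) = 3*(-342) = -1026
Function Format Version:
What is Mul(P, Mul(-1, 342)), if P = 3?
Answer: -1026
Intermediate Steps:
Mul(P, Mul(-1, 342)) = Mul(3, Mul(-1, 342)) = Mul(3, -342) = -1026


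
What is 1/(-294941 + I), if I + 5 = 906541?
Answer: 1/611595 ≈ 1.6351e-6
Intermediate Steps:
I = 906536 (I = -5 + 906541 = 906536)
1/(-294941 + I) = 1/(-294941 + 906536) = 1/611595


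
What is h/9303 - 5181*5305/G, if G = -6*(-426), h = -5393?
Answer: -28412071847/2642052 ≈ -10754.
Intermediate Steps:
G = 2556
h/9303 - 5181*5305/G = -5393/9303 - 5181/(2556/5305) = -5393*1/9303 - 5181/(2556*(1/5305)) = -5393/9303 - 5181/2556/5305 = -5393/9303 - 5181*5305/2556 = -5393/9303 - 9161735/852 = -28412071847/2642052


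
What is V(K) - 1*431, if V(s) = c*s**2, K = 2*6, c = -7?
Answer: -1439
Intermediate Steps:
K = 12
V(s) = -7*s**2
V(K) - 1*431 = -7*12**2 - 1*431 = -7*144 - 431 = -1008 - 431 = -1439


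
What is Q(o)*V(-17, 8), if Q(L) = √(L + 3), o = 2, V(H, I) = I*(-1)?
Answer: -8*√5 ≈ -17.889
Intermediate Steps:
V(H, I) = -I
Q(L) = √(3 + L)
Q(o)*V(-17, 8) = √(3 + 2)*(-1*8) = √5*(-8) = -8*√5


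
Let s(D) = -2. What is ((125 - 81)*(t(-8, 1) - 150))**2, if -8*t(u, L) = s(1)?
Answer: 43414921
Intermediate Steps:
t(u, L) = 1/4 (t(u, L) = -1/8*(-2) = 1/4)
((125 - 81)*(t(-8, 1) - 150))**2 = ((125 - 81)*(1/4 - 150))**2 = (44*(-599/4))**2 = (-6589)**2 = 43414921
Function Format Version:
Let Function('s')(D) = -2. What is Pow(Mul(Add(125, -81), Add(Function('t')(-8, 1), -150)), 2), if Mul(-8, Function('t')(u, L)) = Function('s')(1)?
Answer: 43414921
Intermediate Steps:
Function('t')(u, L) = Rational(1, 4) (Function('t')(u, L) = Mul(Rational(-1, 8), -2) = Rational(1, 4))
Pow(Mul(Add(125, -81), Add(Function('t')(-8, 1), -150)), 2) = Pow(Mul(Add(125, -81), Add(Rational(1, 4), -150)), 2) = Pow(Mul(44, Rational(-599, 4)), 2) = Pow(-6589, 2) = 43414921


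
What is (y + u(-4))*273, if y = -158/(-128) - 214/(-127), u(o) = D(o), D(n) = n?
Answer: -2397759/8128 ≈ -295.00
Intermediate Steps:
u(o) = o
y = 23729/8128 (y = -158*(-1/128) - 214*(-1/127) = 79/64 + 214/127 = 23729/8128 ≈ 2.9194)
(y + u(-4))*273 = (23729/8128 - 4)*273 = -8783/8128*273 = -2397759/8128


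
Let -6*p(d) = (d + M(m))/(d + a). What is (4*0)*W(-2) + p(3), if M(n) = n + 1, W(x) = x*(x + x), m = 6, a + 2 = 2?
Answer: -5/9 ≈ -0.55556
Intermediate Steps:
a = 0 (a = -2 + 2 = 0)
W(x) = 2*x² (W(x) = x*(2*x) = 2*x²)
M(n) = 1 + n
p(d) = -(7 + d)/(6*d) (p(d) = -(d + (1 + 6))/(6*(d + 0)) = -(d + 7)/(6*d) = -(7 + d)/(6*d))
(4*0)*W(-2) + p(3) = (4*0)*(2*(-2)²) + (⅙)*(-7 - 1*3)/3 = 0*(2*4) + (⅙)*(⅓)*(-7 - 3) = 0*8 + (⅙)*(⅓)*(-10) = 0 - 5/9 = -5/9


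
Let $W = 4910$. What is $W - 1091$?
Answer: $3819$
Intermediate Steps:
$W - 1091 = 4910 - 1091 = 3819$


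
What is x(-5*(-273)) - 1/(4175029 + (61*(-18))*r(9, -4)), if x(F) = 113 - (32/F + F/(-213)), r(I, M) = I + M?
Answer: 48242391701807/404090872185 ≈ 119.39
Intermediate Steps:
x(F) = 113 - 32/F + F/213 (x(F) = 113 - (32/F + F*(-1/213)) = 113 - (32/F - F/213) = 113 + (-32/F + F/213) = 113 - 32/F + F/213)
x(-5*(-273)) - 1/(4175029 + (61*(-18))*r(9, -4)) = (113 - 32/((-5*(-273))) + (-5*(-273))/213) - 1/(4175029 + (61*(-18))*(9 - 4)) = (113 - 32/1365 + (1/213)*1365) - 1/(4175029 - 1098*5) = (113 - 32*1/1365 + 455/71) - 1/(4175029 - 5490) = (113 - 32/1365 + 455/71) - 1/4169539 = 11570198/96915 - 1*1/4169539 = 11570198/96915 - 1/4169539 = 48242391701807/404090872185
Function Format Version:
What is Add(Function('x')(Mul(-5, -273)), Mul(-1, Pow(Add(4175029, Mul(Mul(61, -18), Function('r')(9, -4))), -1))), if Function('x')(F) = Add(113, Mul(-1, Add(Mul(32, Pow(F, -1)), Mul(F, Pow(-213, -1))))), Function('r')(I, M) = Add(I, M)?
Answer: Rational(48242391701807, 404090872185) ≈ 119.39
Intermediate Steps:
Function('x')(F) = Add(113, Mul(-32, Pow(F, -1)), Mul(Rational(1, 213), F)) (Function('x')(F) = Add(113, Mul(-1, Add(Mul(32, Pow(F, -1)), Mul(F, Rational(-1, 213))))) = Add(113, Mul(-1, Add(Mul(32, Pow(F, -1)), Mul(Rational(-1, 213), F)))) = Add(113, Add(Mul(-32, Pow(F, -1)), Mul(Rational(1, 213), F))) = Add(113, Mul(-32, Pow(F, -1)), Mul(Rational(1, 213), F)))
Add(Function('x')(Mul(-5, -273)), Mul(-1, Pow(Add(4175029, Mul(Mul(61, -18), Function('r')(9, -4))), -1))) = Add(Add(113, Mul(-32, Pow(Mul(-5, -273), -1)), Mul(Rational(1, 213), Mul(-5, -273))), Mul(-1, Pow(Add(4175029, Mul(Mul(61, -18), Add(9, -4))), -1))) = Add(Add(113, Mul(-32, Pow(1365, -1)), Mul(Rational(1, 213), 1365)), Mul(-1, Pow(Add(4175029, Mul(-1098, 5)), -1))) = Add(Add(113, Mul(-32, Rational(1, 1365)), Rational(455, 71)), Mul(-1, Pow(Add(4175029, -5490), -1))) = Add(Add(113, Rational(-32, 1365), Rational(455, 71)), Mul(-1, Pow(4169539, -1))) = Add(Rational(11570198, 96915), Mul(-1, Rational(1, 4169539))) = Add(Rational(11570198, 96915), Rational(-1, 4169539)) = Rational(48242391701807, 404090872185)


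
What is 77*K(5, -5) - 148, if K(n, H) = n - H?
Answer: 622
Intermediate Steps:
77*K(5, -5) - 148 = 77*(5 - 1*(-5)) - 148 = 77*(5 + 5) - 148 = 77*10 - 148 = 770 - 148 = 622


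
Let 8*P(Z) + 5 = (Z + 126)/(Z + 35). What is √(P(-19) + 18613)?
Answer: √4764982/16 ≈ 136.43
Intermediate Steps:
P(Z) = -5/8 + (126 + Z)/(8*(35 + Z)) (P(Z) = -5/8 + ((Z + 126)/(Z + 35))/8 = -5/8 + ((126 + Z)/(35 + Z))/8 = -5/8 + (126 + Z)/(8*(35 + Z)))
√(P(-19) + 18613) = √((-49 - 4*(-19))/(8*(35 - 19)) + 18613) = √((⅛)*(-49 + 76)/16 + 18613) = √((⅛)*(1/16)*27 + 18613) = √(27/128 + 18613) = √(2382491/128) = √4764982/16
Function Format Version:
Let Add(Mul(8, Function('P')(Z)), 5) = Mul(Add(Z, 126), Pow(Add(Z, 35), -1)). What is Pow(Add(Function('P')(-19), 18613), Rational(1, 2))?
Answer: Mul(Rational(1, 16), Pow(4764982, Rational(1, 2))) ≈ 136.43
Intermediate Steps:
Function('P')(Z) = Add(Rational(-5, 8), Mul(Rational(1, 8), Pow(Add(35, Z), -1), Add(126, Z))) (Function('P')(Z) = Add(Rational(-5, 8), Mul(Rational(1, 8), Mul(Add(Z, 126), Pow(Add(Z, 35), -1)))) = Add(Rational(-5, 8), Mul(Rational(1, 8), Mul(Add(126, Z), Pow(Add(35, Z), -1)))) = Add(Rational(-5, 8), Mul(Rational(1, 8), Mul(Pow(Add(35, Z), -1), Add(126, Z)))) = Add(Rational(-5, 8), Mul(Rational(1, 8), Pow(Add(35, Z), -1), Add(126, Z))))
Pow(Add(Function('P')(-19), 18613), Rational(1, 2)) = Pow(Add(Mul(Rational(1, 8), Pow(Add(35, -19), -1), Add(-49, Mul(-4, -19))), 18613), Rational(1, 2)) = Pow(Add(Mul(Rational(1, 8), Pow(16, -1), Add(-49, 76)), 18613), Rational(1, 2)) = Pow(Add(Mul(Rational(1, 8), Rational(1, 16), 27), 18613), Rational(1, 2)) = Pow(Add(Rational(27, 128), 18613), Rational(1, 2)) = Pow(Rational(2382491, 128), Rational(1, 2)) = Mul(Rational(1, 16), Pow(4764982, Rational(1, 2)))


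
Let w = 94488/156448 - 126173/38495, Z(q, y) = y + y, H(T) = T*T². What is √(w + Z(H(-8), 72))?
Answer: √20023119436699765535/376404110 ≈ 11.888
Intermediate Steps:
H(T) = T³
Z(q, y) = 2*y
w = -2012774743/752808220 (w = 94488*(1/156448) - 126173*1/38495 = 11811/19556 - 126173/38495 = -2012774743/752808220 ≈ -2.6737)
√(w + Z(H(-8), 72)) = √(-2012774743/752808220 + 2*72) = √(-2012774743/752808220 + 144) = √(106391608937/752808220) = √20023119436699765535/376404110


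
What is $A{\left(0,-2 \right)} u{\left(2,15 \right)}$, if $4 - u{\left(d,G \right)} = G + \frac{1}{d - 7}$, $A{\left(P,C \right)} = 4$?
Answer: $- \frac{216}{5} \approx -43.2$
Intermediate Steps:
$u{\left(d,G \right)} = 4 - G - \frac{1}{-7 + d}$ ($u{\left(d,G \right)} = 4 - \left(G + \frac{1}{d - 7}\right) = 4 - \left(G + \frac{1}{-7 + d}\right) = 4 - G - \frac{1}{-7 + d}$)
$A{\left(0,-2 \right)} u{\left(2,15 \right)} = 4 \frac{-29 + 4 \cdot 2 + 7 \cdot 15 - 15 \cdot 2}{-7 + 2} = 4 \frac{-29 + 8 + 105 - 30}{-5} = 4 \left(\left(- \frac{1}{5}\right) 54\right) = 4 \left(- \frac{54}{5}\right) = - \frac{216}{5}$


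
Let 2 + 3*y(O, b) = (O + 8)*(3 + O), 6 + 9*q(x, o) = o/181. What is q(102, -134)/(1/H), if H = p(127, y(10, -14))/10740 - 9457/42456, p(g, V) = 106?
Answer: 2696329/16912278 ≈ 0.15943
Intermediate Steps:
q(x, o) = -2/3 + o/1629 (q(x, o) = -2/3 + (o/181)/9 = -2/3 + o/1629)
y(O, b) = -2/3 + (3 + O)*(8 + O)/3 (y(O, b) = -2/3 + ((O + 8)*(3 + O))/3 = -2/3 + ((8 + O)*(3 + O))/3 = -2/3 + ((3 + O)*(8 + O))/3 = -2/3 + (3 + O)*(8 + O)/3)
H = -2696329/12666040 (H = 106/10740 - 9457/42456 = 106*(1/10740) - 9457*1/42456 = 53/5370 - 9457/42456 = -2696329/12666040 ≈ -0.21288)
q(102, -134)/(1/H) = (-2/3 + (1/1629)*(-134))/(1/(-2696329/12666040)) = (-2/3 - 134/1629)/(-12666040/2696329) = -1220/1629*(-2696329/12666040) = 2696329/16912278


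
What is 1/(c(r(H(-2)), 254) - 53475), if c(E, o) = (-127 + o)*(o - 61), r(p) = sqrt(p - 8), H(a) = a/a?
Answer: -1/28964 ≈ -3.4526e-5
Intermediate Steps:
H(a) = 1
r(p) = sqrt(-8 + p)
c(E, o) = (-127 + o)*(-61 + o)
1/(c(r(H(-2)), 254) - 53475) = 1/((7747 + 254**2 - 188*254) - 53475) = 1/((7747 + 64516 - 47752) - 53475) = 1/(24511 - 53475) = 1/(-28964) = -1/28964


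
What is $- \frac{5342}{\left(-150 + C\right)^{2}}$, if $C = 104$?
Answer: $- \frac{2671}{1058} \approx -2.5246$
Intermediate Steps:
$- \frac{5342}{\left(-150 + C\right)^{2}} = - \frac{5342}{\left(-150 + 104\right)^{2}} = - \frac{5342}{\left(-46\right)^{2}} = - \frac{5342}{2116} = \left(-5342\right) \frac{1}{2116} = - \frac{2671}{1058}$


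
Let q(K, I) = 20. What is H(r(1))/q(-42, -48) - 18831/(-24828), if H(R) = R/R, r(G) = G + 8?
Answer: 16727/20690 ≈ 0.80846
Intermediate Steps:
r(G) = 8 + G
H(R) = 1
H(r(1))/q(-42, -48) - 18831/(-24828) = 1/20 - 18831/(-24828) = 1*(1/20) - 18831*(-1/24828) = 1/20 + 6277/8276 = 16727/20690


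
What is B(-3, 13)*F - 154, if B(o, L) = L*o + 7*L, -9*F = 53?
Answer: -4142/9 ≈ -460.22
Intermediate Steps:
F = -53/9 (F = -1/9*53 = -53/9 ≈ -5.8889)
B(o, L) = 7*L + L*o
B(-3, 13)*F - 154 = (13*(7 - 3))*(-53/9) - 154 = (13*4)*(-53/9) - 154 = 52*(-53/9) - 154 = -2756/9 - 154 = -4142/9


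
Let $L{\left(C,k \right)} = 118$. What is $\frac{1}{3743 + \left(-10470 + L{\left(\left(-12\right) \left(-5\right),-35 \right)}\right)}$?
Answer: $- \frac{1}{6609} \approx -0.00015131$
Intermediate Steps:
$\frac{1}{3743 + \left(-10470 + L{\left(\left(-12\right) \left(-5\right),-35 \right)}\right)} = \frac{1}{3743 + \left(-10470 + 118\right)} = \frac{1}{3743 - 10352} = \frac{1}{-6609} = - \frac{1}{6609}$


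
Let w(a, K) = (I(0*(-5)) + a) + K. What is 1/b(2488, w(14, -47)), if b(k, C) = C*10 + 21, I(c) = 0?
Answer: -1/309 ≈ -0.0032362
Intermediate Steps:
w(a, K) = K + a (w(a, K) = (0 + a) + K = a + K = K + a)
b(k, C) = 21 + 10*C (b(k, C) = 10*C + 21 = 21 + 10*C)
1/b(2488, w(14, -47)) = 1/(21 + 10*(-47 + 14)) = 1/(21 + 10*(-33)) = 1/(21 - 330) = 1/(-309) = -1/309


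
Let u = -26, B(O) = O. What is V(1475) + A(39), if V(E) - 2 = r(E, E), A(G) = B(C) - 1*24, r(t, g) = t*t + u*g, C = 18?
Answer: 2137271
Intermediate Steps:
r(t, g) = t² - 26*g (r(t, g) = t*t - 26*g = t² - 26*g)
A(G) = -6 (A(G) = 18 - 1*24 = 18 - 24 = -6)
V(E) = 2 + E² - 26*E (V(E) = 2 + (E² - 26*E) = 2 + E² - 26*E)
V(1475) + A(39) = (2 + 1475² - 26*1475) - 6 = (2 + 2175625 - 38350) - 6 = 2137277 - 6 = 2137271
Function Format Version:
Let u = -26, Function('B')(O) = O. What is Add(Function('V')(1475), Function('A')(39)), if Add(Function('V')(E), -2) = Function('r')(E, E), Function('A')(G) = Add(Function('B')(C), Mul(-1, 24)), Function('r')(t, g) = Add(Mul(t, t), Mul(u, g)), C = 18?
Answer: 2137271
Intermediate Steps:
Function('r')(t, g) = Add(Pow(t, 2), Mul(-26, g)) (Function('r')(t, g) = Add(Mul(t, t), Mul(-26, g)) = Add(Pow(t, 2), Mul(-26, g)))
Function('A')(G) = -6 (Function('A')(G) = Add(18, Mul(-1, 24)) = Add(18, -24) = -6)
Function('V')(E) = Add(2, Pow(E, 2), Mul(-26, E)) (Function('V')(E) = Add(2, Add(Pow(E, 2), Mul(-26, E))) = Add(2, Pow(E, 2), Mul(-26, E)))
Add(Function('V')(1475), Function('A')(39)) = Add(Add(2, Pow(1475, 2), Mul(-26, 1475)), -6) = Add(Add(2, 2175625, -38350), -6) = Add(2137277, -6) = 2137271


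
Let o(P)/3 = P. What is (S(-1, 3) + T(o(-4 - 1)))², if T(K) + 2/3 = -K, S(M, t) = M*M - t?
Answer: 1369/9 ≈ 152.11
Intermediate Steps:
S(M, t) = M² - t
o(P) = 3*P
T(K) = -⅔ - K
(S(-1, 3) + T(o(-4 - 1)))² = (((-1)² - 1*3) + (-⅔ - 3*(-4 - 1)))² = ((1 - 3) + (-⅔ - 3*(-5)))² = (-2 + (-⅔ - 1*(-15)))² = (-2 + (-⅔ + 15))² = (-2 + 43/3)² = (37/3)² = 1369/9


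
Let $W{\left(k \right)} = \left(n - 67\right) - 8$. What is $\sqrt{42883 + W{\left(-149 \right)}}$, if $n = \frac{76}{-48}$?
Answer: $\frac{\sqrt{1541031}}{6} \approx 206.9$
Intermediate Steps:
$n = - \frac{19}{12}$ ($n = 76 \left(- \frac{1}{48}\right) = - \frac{19}{12} \approx -1.5833$)
$W{\left(k \right)} = - \frac{919}{12}$ ($W{\left(k \right)} = \left(- \frac{19}{12} - 67\right) - 8 = - \frac{823}{12} - 8 = - \frac{919}{12}$)
$\sqrt{42883 + W{\left(-149 \right)}} = \sqrt{42883 - \frac{919}{12}} = \sqrt{\frac{513677}{12}} = \frac{\sqrt{1541031}}{6}$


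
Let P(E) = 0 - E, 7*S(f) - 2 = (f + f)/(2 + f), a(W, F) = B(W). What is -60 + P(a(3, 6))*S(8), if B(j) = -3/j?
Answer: -2082/35 ≈ -59.486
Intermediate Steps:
a(W, F) = -3/W
S(f) = 2/7 + 2*f/(7*(2 + f)) (S(f) = 2/7 + ((f + f)/(2 + f))/7 = 2/7 + ((2*f)/(2 + f))/7 = 2/7 + (2*f/(2 + f))/7 = 2/7 + 2*f/(7*(2 + f)))
P(E) = -E
-60 + P(a(3, 6))*S(8) = -60 + (-(-3)/3)*(4*(1 + 8)/(7*(2 + 8))) = -60 + (-(-3)/3)*((4/7)*9/10) = -60 + (-1*(-1))*((4/7)*(1/10)*9) = -60 + 1*(18/35) = -60 + 18/35 = -2082/35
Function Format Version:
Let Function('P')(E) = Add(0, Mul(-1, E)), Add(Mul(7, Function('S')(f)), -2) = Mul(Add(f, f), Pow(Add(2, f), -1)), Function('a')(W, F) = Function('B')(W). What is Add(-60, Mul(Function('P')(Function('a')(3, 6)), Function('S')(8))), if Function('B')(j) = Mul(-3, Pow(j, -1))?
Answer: Rational(-2082, 35) ≈ -59.486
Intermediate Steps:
Function('a')(W, F) = Mul(-3, Pow(W, -1))
Function('S')(f) = Add(Rational(2, 7), Mul(Rational(2, 7), f, Pow(Add(2, f), -1))) (Function('S')(f) = Add(Rational(2, 7), Mul(Rational(1, 7), Mul(Add(f, f), Pow(Add(2, f), -1)))) = Add(Rational(2, 7), Mul(Rational(1, 7), Mul(Mul(2, f), Pow(Add(2, f), -1)))) = Add(Rational(2, 7), Mul(Rational(1, 7), Mul(2, f, Pow(Add(2, f), -1)))) = Add(Rational(2, 7), Mul(Rational(2, 7), f, Pow(Add(2, f), -1))))
Function('P')(E) = Mul(-1, E)
Add(-60, Mul(Function('P')(Function('a')(3, 6)), Function('S')(8))) = Add(-60, Mul(Mul(-1, Mul(-3, Pow(3, -1))), Mul(Rational(4, 7), Pow(Add(2, 8), -1), Add(1, 8)))) = Add(-60, Mul(Mul(-1, Mul(-3, Rational(1, 3))), Mul(Rational(4, 7), Pow(10, -1), 9))) = Add(-60, Mul(Mul(-1, -1), Mul(Rational(4, 7), Rational(1, 10), 9))) = Add(-60, Mul(1, Rational(18, 35))) = Add(-60, Rational(18, 35)) = Rational(-2082, 35)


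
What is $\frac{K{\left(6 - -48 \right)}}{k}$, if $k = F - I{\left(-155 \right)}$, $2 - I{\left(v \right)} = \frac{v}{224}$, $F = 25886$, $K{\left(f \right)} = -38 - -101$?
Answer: $\frac{14112}{5797861} \approx 0.002434$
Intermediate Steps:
$K{\left(f \right)} = 63$ ($K{\left(f \right)} = -38 + 101 = 63$)
$I{\left(v \right)} = 2 - \frac{v}{224}$
$k = \frac{5797861}{224}$ ($k = 25886 - \left(2 - - \frac{155}{224}\right) = 25886 - \left(2 + \frac{155}{224}\right) = 25886 - \frac{603}{224} = \frac{5797861}{224} \approx 25883.0$)
$\frac{K{\left(6 - -48 \right)}}{k} = \frac{63}{\frac{5797861}{224}} = 63 \cdot \frac{224}{5797861} = \frac{14112}{5797861}$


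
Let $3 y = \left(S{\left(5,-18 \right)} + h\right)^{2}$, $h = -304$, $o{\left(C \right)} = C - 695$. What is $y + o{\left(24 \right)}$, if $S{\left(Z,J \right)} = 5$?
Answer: $\frac{87388}{3} \approx 29129.0$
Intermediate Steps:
$o{\left(C \right)} = -695 + C$
$y = \frac{89401}{3}$ ($y = \frac{\left(5 - 304\right)^{2}}{3} = \frac{\left(-299\right)^{2}}{3} = \frac{1}{3} \cdot 89401 = \frac{89401}{3} \approx 29800.0$)
$y + o{\left(24 \right)} = \frac{89401}{3} + \left(-695 + 24\right) = \frac{89401}{3} - 671 = \frac{87388}{3}$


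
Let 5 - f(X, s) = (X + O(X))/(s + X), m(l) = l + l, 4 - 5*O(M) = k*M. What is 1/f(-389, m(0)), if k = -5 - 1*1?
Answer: 389/1090 ≈ 0.35688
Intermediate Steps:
k = -6 (k = -5 - 1 = -6)
O(M) = ⅘ + 6*M/5 (O(M) = ⅘ - (-6)*M/5 = ⅘ + 6*M/5)
m(l) = 2*l
f(X, s) = 5 - (⅘ + 11*X/5)/(X + s) (f(X, s) = 5 - (X + (⅘ + 6*X/5))/(s + X) = 5 - (⅘ + 11*X/5)/(X + s))
1/f(-389, m(0)) = 1/((-4 + 14*(-389) + 25*(2*0))/(5*(-389 + 2*0))) = 1/((-4 - 5446 + 25*0)/(5*(-389 + 0))) = 1/((⅕)*(-4 - 5446 + 0)/(-389)) = 1/((⅕)*(-1/389)*(-5450)) = 1/(1090/389) = 389/1090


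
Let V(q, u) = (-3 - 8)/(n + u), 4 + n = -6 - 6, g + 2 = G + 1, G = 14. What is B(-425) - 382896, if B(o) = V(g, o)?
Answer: -168857125/441 ≈ -3.8290e+5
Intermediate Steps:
g = 13 (g = -2 + (14 + 1) = -2 + 15 = 13)
n = -16 (n = -4 + (-6 - 6) = -4 - 12 = -16)
V(q, u) = -11/(-16 + u) (V(q, u) = (-3 - 8)/(-16 + u) = -11/(-16 + u))
B(o) = -11/(-16 + o)
B(-425) - 382896 = -11/(-16 - 425) - 382896 = -11/(-441) - 382896 = -11*(-1/441) - 382896 = 11/441 - 382896 = -168857125/441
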